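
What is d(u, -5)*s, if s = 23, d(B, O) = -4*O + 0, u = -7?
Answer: 460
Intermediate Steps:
d(B, O) = -4*O
d(u, -5)*s = -4*(-5)*23 = 20*23 = 460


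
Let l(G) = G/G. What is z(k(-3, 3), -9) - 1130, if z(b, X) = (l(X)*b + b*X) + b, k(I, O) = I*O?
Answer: -1067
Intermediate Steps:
l(G) = 1
z(b, X) = 2*b + X*b (z(b, X) = (1*b + b*X) + b = (b + X*b) + b = 2*b + X*b)
z(k(-3, 3), -9) - 1130 = (-3*3)*(2 - 9) - 1130 = -9*(-7) - 1130 = 63 - 1130 = -1067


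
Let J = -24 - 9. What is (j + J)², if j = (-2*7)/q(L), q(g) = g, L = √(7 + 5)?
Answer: 3316/3 + 154*√3 ≈ 1372.1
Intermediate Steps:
L = 2*√3 (L = √12 = 2*√3 ≈ 3.4641)
j = -7*√3/3 (j = (-2*7)/((2*√3)) = -7*√3/3 ≈ -4.0415)
J = -33
(j + J)² = (-7*√3/3 - 33)² = (-33 - 7*√3/3)²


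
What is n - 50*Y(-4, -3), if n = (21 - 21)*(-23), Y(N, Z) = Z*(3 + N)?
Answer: -150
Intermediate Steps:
n = 0 (n = 0*(-23) = 0)
n - 50*Y(-4, -3) = 0 - (-150)*(3 - 4) = 0 - (-150)*(-1) = 0 - 50*3 = 0 - 150 = -150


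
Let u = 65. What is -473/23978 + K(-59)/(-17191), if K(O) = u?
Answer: -9689913/412205798 ≈ -0.023507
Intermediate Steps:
K(O) = 65
-473/23978 + K(-59)/(-17191) = -473/23978 + 65/(-17191) = -473*1/23978 + 65*(-1/17191) = -473/23978 - 65/17191 = -9689913/412205798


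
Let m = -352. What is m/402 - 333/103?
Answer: -85061/20703 ≈ -4.1086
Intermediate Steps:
m/402 - 333/103 = -352/402 - 333/103 = -352*1/402 - 333*1/103 = -176/201 - 333/103 = -85061/20703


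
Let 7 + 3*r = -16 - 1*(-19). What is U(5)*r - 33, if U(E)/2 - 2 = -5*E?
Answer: 85/3 ≈ 28.333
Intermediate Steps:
U(E) = 4 - 10*E (U(E) = 4 + 2*(-5*E) = 4 - 10*E)
r = -4/3 (r = -7/3 + (-16 - 1*(-19))/3 = -7/3 + (-16 + 19)/3 = -7/3 + (1/3)*3 = -7/3 + 1 = -4/3 ≈ -1.3333)
U(5)*r - 33 = (4 - 10*5)*(-4/3) - 33 = (4 - 50)*(-4/3) - 33 = -46*(-4/3) - 33 = 184/3 - 33 = 85/3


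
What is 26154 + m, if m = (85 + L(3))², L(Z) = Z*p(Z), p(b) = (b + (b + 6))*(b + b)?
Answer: 116755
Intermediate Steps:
p(b) = 2*b*(6 + 2*b) (p(b) = (b + (6 + b))*(2*b) = (6 + 2*b)*(2*b) = 2*b*(6 + 2*b))
L(Z) = 4*Z²*(3 + Z) (L(Z) = Z*(4*Z*(3 + Z)) = 4*Z²*(3 + Z))
m = 90601 (m = (85 + 4*3²*(3 + 3))² = (85 + 4*9*6)² = (85 + 216)² = 301² = 90601)
26154 + m = 26154 + 90601 = 116755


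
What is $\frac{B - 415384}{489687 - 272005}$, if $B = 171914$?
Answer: $- \frac{121735}{108841} \approx -1.1185$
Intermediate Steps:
$\frac{B - 415384}{489687 - 272005} = \frac{171914 - 415384}{489687 - 272005} = - \frac{243470}{217682} = \left(-243470\right) \frac{1}{217682} = - \frac{121735}{108841}$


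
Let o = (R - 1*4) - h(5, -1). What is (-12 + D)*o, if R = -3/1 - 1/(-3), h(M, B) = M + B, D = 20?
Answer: -256/3 ≈ -85.333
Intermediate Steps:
h(M, B) = B + M
R = -8/3 (R = -3*1 - 1*(-1/3) = -3 + 1/3 = -8/3 ≈ -2.6667)
o = -32/3 (o = (-8/3 - 1*4) - (-1 + 5) = (-8/3 - 4) - 1*4 = -20/3 - 4 = -32/3 ≈ -10.667)
(-12 + D)*o = (-12 + 20)*(-32/3) = 8*(-32/3) = -256/3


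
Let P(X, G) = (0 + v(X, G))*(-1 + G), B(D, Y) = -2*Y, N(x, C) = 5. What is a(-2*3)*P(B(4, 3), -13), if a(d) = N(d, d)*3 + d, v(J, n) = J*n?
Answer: -9828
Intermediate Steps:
a(d) = 15 + d (a(d) = 5*3 + d = 15 + d)
P(X, G) = G*X*(-1 + G) (P(X, G) = (0 + X*G)*(-1 + G) = (0 + G*X)*(-1 + G) = (G*X)*(-1 + G) = G*X*(-1 + G))
a(-2*3)*P(B(4, 3), -13) = (15 - 2*3)*(-13*(-2*3)*(-1 - 13)) = (15 - 6)*(-13*(-6)*(-14)) = 9*(-1092) = -9828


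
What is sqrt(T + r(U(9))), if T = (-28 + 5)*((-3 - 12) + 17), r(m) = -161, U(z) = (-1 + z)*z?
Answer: 3*I*sqrt(23) ≈ 14.387*I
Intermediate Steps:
U(z) = z*(-1 + z)
T = -46 (T = -23*(-15 + 17) = -23*2 = -46)
sqrt(T + r(U(9))) = sqrt(-46 - 161) = sqrt(-207) = 3*I*sqrt(23)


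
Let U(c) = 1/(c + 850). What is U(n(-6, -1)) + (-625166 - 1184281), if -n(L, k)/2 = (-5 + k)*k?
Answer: -1516316585/838 ≈ -1.8094e+6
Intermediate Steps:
n(L, k) = -2*k*(-5 + k) (n(L, k) = -2*(-5 + k)*k = -2*k*(-5 + k))
U(c) = 1/(850 + c)
U(n(-6, -1)) + (-625166 - 1184281) = 1/(850 + 2*(-1)*(5 - 1*(-1))) + (-625166 - 1184281) = 1/(850 + 2*(-1)*(5 + 1)) - 1809447 = 1/(850 + 2*(-1)*6) - 1809447 = 1/(850 - 12) - 1809447 = 1/838 - 1809447 = -1516316585/838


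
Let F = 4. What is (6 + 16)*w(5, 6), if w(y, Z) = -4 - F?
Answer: -176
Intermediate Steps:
w(y, Z) = -8 (w(y, Z) = -4 - 1*4 = -4 - 4 = -8)
(6 + 16)*w(5, 6) = (6 + 16)*(-8) = 22*(-8) = -176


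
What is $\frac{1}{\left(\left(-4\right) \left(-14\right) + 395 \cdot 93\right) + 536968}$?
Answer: $\frac{1}{573759} \approx 1.7429 \cdot 10^{-6}$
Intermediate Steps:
$\frac{1}{\left(\left(-4\right) \left(-14\right) + 395 \cdot 93\right) + 536968} = \frac{1}{\left(56 + 36735\right) + 536968} = \frac{1}{36791 + 536968} = \frac{1}{573759}$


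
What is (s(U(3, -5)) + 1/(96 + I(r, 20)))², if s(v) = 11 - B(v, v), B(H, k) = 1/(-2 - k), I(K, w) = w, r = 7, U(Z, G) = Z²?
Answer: 200590569/1628176 ≈ 123.20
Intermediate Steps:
s(v) = 11 + 1/(2 + v) (s(v) = 11 - (-1)/(2 + v) = 11 + 1/(2 + v))
(s(U(3, -5)) + 1/(96 + I(r, 20)))² = ((23 + 11*3²)/(2 + 3²) + 1/(96 + 20))² = ((23 + 11*9)/(2 + 9) + 1/116)² = ((23 + 99)/11 + 1/116)² = ((1/11)*122 + 1/116)² = (122/11 + 1/116)² = (14163/1276)² = 200590569/1628176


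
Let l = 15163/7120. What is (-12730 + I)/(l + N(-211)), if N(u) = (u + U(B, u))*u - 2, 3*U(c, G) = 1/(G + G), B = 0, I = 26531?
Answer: 294789360/950974889 ≈ 0.30999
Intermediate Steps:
U(c, G) = 1/(6*G) (U(c, G) = 1/(3*(G + G)) = 1/(3*((2*G))) = (1/(2*G))/3 = 1/(6*G))
l = 15163/7120 (l = 15163*(1/7120) = 15163/7120 ≈ 2.1296)
N(u) = -2 + u*(u + 1/(6*u)) (N(u) = (u + 1/(6*u))*u - 2 = u*(u + 1/(6*u)) - 2 = -2 + u*(u + 1/(6*u)))
(-12730 + I)/(l + N(-211)) = (-12730 + 26531)/(15163/7120 + (-11/6 + (-211)**2)) = 13801/(15163/7120 + (-11/6 + 44521)) = 13801/(15163/7120 + 267115/6) = 13801/(950974889/21360) = 13801*(21360/950974889) = 294789360/950974889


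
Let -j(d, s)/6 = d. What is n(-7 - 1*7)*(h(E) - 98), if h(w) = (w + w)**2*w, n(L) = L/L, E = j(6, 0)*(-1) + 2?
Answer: 219390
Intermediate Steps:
j(d, s) = -6*d
E = 38 (E = -6*6*(-1) + 2 = -36*(-1) + 2 = 36 + 2 = 38)
n(L) = 1
h(w) = 4*w**3 (h(w) = (2*w)**2*w = (4*w**2)*w = 4*w**3)
n(-7 - 1*7)*(h(E) - 98) = 1*(4*38**3 - 98) = 1*(4*54872 - 98) = 1*(219488 - 98) = 1*219390 = 219390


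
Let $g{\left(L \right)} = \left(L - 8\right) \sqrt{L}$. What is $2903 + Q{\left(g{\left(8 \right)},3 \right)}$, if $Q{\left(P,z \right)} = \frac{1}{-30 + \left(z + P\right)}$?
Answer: $\frac{78380}{27} \approx 2903.0$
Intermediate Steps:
$g{\left(L \right)} = \sqrt{L} \left(-8 + L\right)$ ($g{\left(L \right)} = \left(-8 + L\right) \sqrt{L} = \sqrt{L} \left(-8 + L\right)$)
$Q{\left(P,z \right)} = \frac{1}{-30 + P + z}$ ($Q{\left(P,z \right)} = \frac{1}{-30 + \left(P + z\right)} = \frac{1}{-30 + P + z}$)
$2903 + Q{\left(g{\left(8 \right)},3 \right)} = 2903 + \frac{1}{-30 + \sqrt{8} \left(-8 + 8\right) + 3} = 2903 + \frac{1}{-30 + 2 \sqrt{2} \cdot 0 + 3} = 2903 + \frac{1}{-30 + 0 + 3} = 2903 + \frac{1}{-27} = 2903 - \frac{1}{27} = \frac{78380}{27}$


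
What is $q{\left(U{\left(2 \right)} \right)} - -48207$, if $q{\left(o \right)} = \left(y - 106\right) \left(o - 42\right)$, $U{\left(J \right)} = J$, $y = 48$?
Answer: $50527$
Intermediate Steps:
$q{\left(o \right)} = 2436 - 58 o$ ($q{\left(o \right)} = \left(48 - 106\right) \left(o - 42\right) = - 58 \left(-42 + o\right) = 2436 - 58 o$)
$q{\left(U{\left(2 \right)} \right)} - -48207 = \left(2436 - 116\right) - -48207 = \left(2436 - 116\right) + 48207 = 2320 + 48207 = 50527$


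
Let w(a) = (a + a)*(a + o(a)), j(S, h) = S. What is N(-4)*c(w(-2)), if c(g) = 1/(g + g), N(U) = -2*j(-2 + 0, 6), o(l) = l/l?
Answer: ½ ≈ 0.50000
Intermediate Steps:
o(l) = 1
N(U) = 4 (N(U) = -2*(-2 + 0) = -2*(-2) = 4)
w(a) = 2*a*(1 + a) (w(a) = (a + a)*(a + 1) = (2*a)*(1 + a) = 2*a*(1 + a))
c(g) = 1/(2*g)
N(-4)*c(w(-2)) = 4*(1/(2*((2*(-2)*(1 - 2))))) = 4*(1/(2*((2*(-2)*(-1))))) = 4*((½)/4) = 4*((½)*(¼)) = 4*(⅛) = ½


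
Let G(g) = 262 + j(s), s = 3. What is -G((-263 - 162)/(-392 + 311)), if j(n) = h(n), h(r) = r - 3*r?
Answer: -256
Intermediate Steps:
h(r) = -2*r
j(n) = -2*n
G(g) = 256 (G(g) = 262 - 2*3 = 262 - 6 = 256)
-G((-263 - 162)/(-392 + 311)) = -1*256 = -256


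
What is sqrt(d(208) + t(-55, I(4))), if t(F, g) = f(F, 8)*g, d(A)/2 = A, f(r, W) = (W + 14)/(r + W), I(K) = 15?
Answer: sqrt(903434)/47 ≈ 20.223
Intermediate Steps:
f(r, W) = (14 + W)/(W + r)
d(A) = 2*A
t(F, g) = 22*g/(8 + F) (t(F, g) = ((14 + 8)/(8 + F))*g = (22/(8 + F))*g = 22*g/(8 + F))
sqrt(d(208) + t(-55, I(4))) = sqrt(2*208 + 22*15/(8 - 55)) = sqrt(416 + 22*15/(-47)) = sqrt(416 + 22*15*(-1/47)) = sqrt(416 - 330/47) = sqrt(19222/47) = sqrt(903434)/47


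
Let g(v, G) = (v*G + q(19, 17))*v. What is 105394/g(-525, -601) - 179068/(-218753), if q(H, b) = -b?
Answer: 14819036340959/18117309400050 ≈ 0.81795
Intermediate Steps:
g(v, G) = v*(-17 + G*v) (g(v, G) = (v*G - 1*17)*v = (G*v - 17)*v = (-17 + G*v)*v = v*(-17 + G*v))
105394/g(-525, -601) - 179068/(-218753) = 105394/((-525*(-17 - 601*(-525)))) - 179068/(-218753) = 105394/((-525*(-17 + 315525))) - 179068*(-1/218753) = 105394/((-525*315508)) + 179068/218753 = 105394/(-165641700) + 179068/218753 = 105394*(-1/165641700) + 179068/218753 = -52697/82820850 + 179068/218753 = 14819036340959/18117309400050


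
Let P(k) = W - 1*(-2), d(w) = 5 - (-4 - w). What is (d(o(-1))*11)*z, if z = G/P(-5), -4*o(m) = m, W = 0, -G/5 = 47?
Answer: -95645/8 ≈ -11956.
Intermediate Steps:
G = -235 (G = -5*47 = -235)
o(m) = -m/4
d(w) = 9 + w (d(w) = 5 + (4 + w) = 9 + w)
P(k) = 2 (P(k) = 0 - 1*(-2) = 0 + 2 = 2)
z = -235/2 ≈ -117.50
(d(o(-1))*11)*z = ((9 - ¼*(-1))*11)*(-235/2) = ((9 + ¼)*11)*(-235/2) = ((37/4)*11)*(-235/2) = (407/4)*(-235/2) = -95645/8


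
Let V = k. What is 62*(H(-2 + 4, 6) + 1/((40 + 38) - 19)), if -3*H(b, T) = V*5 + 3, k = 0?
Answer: -3596/59 ≈ -60.949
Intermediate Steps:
V = 0
H(b, T) = -1 (H(b, T) = -(0*5 + 3)/3 = -(0 + 3)/3 = -⅓*3 = -1)
62*(H(-2 + 4, 6) + 1/((40 + 38) - 19)) = 62*(-1 + 1/((40 + 38) - 19)) = 62*(-1 + 1/(78 - 19)) = 62*(-1 + 1/59) = 62*(-58/59) = -3596/59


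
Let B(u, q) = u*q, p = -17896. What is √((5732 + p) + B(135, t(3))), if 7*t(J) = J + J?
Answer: I*√590366/7 ≈ 109.76*I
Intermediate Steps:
t(J) = 2*J/7 (t(J) = (J + J)/7 = (2*J)/7 = 2*J/7)
B(u, q) = q*u
√((5732 + p) + B(135, t(3))) = √((5732 - 17896) + ((2/7)*3)*135) = √(-12164 + (6/7)*135) = √(-12164 + 810/7) = √(-84338/7) = I*√590366/7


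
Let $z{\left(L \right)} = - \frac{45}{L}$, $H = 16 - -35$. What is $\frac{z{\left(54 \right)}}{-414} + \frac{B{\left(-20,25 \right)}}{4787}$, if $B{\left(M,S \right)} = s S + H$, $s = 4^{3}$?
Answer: $\frac{4125019}{11890908} \approx 0.34691$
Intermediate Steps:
$H = 51$ ($H = 16 + 35 = 51$)
$s = 64$
$B{\left(M,S \right)} = 51 + 64 S$ ($B{\left(M,S \right)} = 64 S + 51 = 51 + 64 S$)
$\frac{z{\left(54 \right)}}{-414} + \frac{B{\left(-20,25 \right)}}{4787} = \frac{\left(-45\right) \frac{1}{54}}{-414} + \frac{51 + 64 \cdot 25}{4787} = \left(-45\right) \frac{1}{54} \left(- \frac{1}{414}\right) + \left(51 + 1600\right) \frac{1}{4787} = \left(- \frac{5}{6}\right) \left(- \frac{1}{414}\right) + 1651 \cdot \frac{1}{4787} = \frac{5}{2484} + \frac{1651}{4787} = \frac{4125019}{11890908}$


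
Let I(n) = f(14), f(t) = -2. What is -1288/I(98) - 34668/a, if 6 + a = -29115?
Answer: 6262864/9707 ≈ 645.19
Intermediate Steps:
a = -29121 (a = -6 - 29115 = -29121)
I(n) = -2
-1288/I(98) - 34668/a = -1288/(-2) - 34668/(-29121) = -1288*(-½) - 34668*(-1/29121) = 644 + 11556/9707 = 6262864/9707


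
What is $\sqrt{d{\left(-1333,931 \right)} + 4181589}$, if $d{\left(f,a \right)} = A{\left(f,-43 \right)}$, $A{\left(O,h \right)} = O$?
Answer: $4 \sqrt{261266} \approx 2044.6$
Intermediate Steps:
$d{\left(f,a \right)} = f$
$\sqrt{d{\left(-1333,931 \right)} + 4181589} = \sqrt{-1333 + 4181589} = \sqrt{4180256} = 4 \sqrt{261266}$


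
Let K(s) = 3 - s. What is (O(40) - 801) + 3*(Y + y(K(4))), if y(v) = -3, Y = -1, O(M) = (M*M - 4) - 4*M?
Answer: 623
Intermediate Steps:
O(M) = -4 + M**2 - 4*M (O(M) = (M**2 - 4) - 4*M = (-4 + M**2) - 4*M = -4 + M**2 - 4*M)
(O(40) - 801) + 3*(Y + y(K(4))) = ((-4 + 40**2 - 4*40) - 801) + 3*(-1 - 3) = ((-4 + 1600 - 160) - 801) + 3*(-4) = (1436 - 801) - 12 = 635 - 12 = 623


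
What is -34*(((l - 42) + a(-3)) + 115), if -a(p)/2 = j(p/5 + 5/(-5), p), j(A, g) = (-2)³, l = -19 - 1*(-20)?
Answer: -3060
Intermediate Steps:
l = 1 (l = -19 + 20 = 1)
j(A, g) = -8
a(p) = 16 (a(p) = -2*(-8) = 16)
-34*(((l - 42) + a(-3)) + 115) = -34*(((1 - 42) + 16) + 115) = -34*((-41 + 16) + 115) = -34*(-25 + 115) = -34*90 = -3060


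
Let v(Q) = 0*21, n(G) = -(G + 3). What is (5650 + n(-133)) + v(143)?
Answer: 5780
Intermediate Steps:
n(G) = -3 - G (n(G) = -(3 + G) = -3 - G)
v(Q) = 0
(5650 + n(-133)) + v(143) = (5650 + (-3 - 1*(-133))) + 0 = (5650 + (-3 + 133)) + 0 = (5650 + 130) + 0 = 5780 + 0 = 5780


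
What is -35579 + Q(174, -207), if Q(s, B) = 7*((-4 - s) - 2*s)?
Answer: -39261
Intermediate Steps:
Q(s, B) = -28 - 21*s (Q(s, B) = 7*(-4 - 3*s) = -28 - 21*s)
-35579 + Q(174, -207) = -35579 + (-28 - 21*174) = -35579 + (-28 - 3654) = -35579 - 3682 = -39261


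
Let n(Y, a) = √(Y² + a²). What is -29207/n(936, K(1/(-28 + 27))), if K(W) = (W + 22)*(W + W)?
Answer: -29207*√24385/146310 ≈ -31.173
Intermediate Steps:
K(W) = 2*W*(22 + W) (K(W) = (22 + W)*(2*W) = 2*W*(22 + W))
-29207/n(936, K(1/(-28 + 27))) = -29207/√(936² + (2*(22 + 1/(-28 + 27))/(-28 + 27))²) = -29207/√(876096 + (2*(22 + 1/(-1))/(-1))²) = -29207/√(876096 + (2*(-1)*(22 - 1))²) = -29207/√(876096 + (2*(-1)*21)²) = -29207/√(876096 + (-42)²) = -29207/√(876096 + 1764) = -29207*√24385/146310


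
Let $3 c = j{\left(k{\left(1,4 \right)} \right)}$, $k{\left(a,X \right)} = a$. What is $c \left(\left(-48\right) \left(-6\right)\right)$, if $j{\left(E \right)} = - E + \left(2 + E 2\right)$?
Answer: $288$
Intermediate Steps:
$j{\left(E \right)} = 2 + E$ ($j{\left(E \right)} = - E + \left(2 + 2 E\right) = 2 + E$)
$c = 1$ ($c = \frac{2 + 1}{3} = \frac{1}{3} \cdot 3 = 1$)
$c \left(\left(-48\right) \left(-6\right)\right) = 1 \left(\left(-48\right) \left(-6\right)\right) = 1 \cdot 288 = 288$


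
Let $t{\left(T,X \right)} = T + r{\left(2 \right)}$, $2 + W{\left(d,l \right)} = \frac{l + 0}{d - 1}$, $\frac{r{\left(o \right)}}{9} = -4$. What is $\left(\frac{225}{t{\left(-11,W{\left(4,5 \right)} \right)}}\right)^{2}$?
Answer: $\frac{50625}{2209} \approx 22.918$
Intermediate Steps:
$r{\left(o \right)} = -36$ ($r{\left(o \right)} = 9 \left(-4\right) = -36$)
$W{\left(d,l \right)} = -2 + \frac{l}{-1 + d}$ ($W{\left(d,l \right)} = -2 + \frac{l + 0}{d - 1} = -2 + \frac{l}{-1 + d}$)
$t{\left(T,X \right)} = -36 + T$ ($t{\left(T,X \right)} = T - 36 = -36 + T$)
$\left(\frac{225}{t{\left(-11,W{\left(4,5 \right)} \right)}}\right)^{2} = \left(\frac{225}{-36 - 11}\right)^{2} = \left(\frac{225}{-47}\right)^{2} = \left(225 \left(- \frac{1}{47}\right)\right)^{2} = \left(- \frac{225}{47}\right)^{2} = \frac{50625}{2209}$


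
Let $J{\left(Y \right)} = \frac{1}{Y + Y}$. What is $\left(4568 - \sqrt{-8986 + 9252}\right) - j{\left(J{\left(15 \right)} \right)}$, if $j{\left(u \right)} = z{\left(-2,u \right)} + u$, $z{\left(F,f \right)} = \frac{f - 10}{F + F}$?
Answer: $\frac{182619}{40} - \sqrt{266} \approx 4549.2$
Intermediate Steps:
$J{\left(Y \right)} = \frac{1}{2 Y}$
$z{\left(F,f \right)} = \frac{-10 + f}{2 F}$
$j{\left(u \right)} = \frac{5}{2} + \frac{3 u}{4}$ ($j{\left(u \right)} = \frac{-10 + u}{2 \left(-2\right)} + u = \frac{1}{2} \left(- \frac{1}{2}\right) \left(-10 + u\right) + u = \left(\frac{5}{2} - \frac{u}{4}\right) + u = \frac{5}{2} + \frac{3 u}{4}$)
$\left(4568 - \sqrt{-8986 + 9252}\right) - j{\left(J{\left(15 \right)} \right)} = \left(4568 - \sqrt{-8986 + 9252}\right) - \left(\frac{5}{2} + \frac{3 \frac{1}{2 \cdot 15}}{4}\right) = \left(4568 - \sqrt{266}\right) - \left(\frac{5}{2} + \frac{3 \cdot \frac{1}{2} \cdot \frac{1}{15}}{4}\right) = \left(4568 - \sqrt{266}\right) - \left(\frac{5}{2} + \frac{3}{4} \cdot \frac{1}{30}\right) = \left(4568 - \sqrt{266}\right) - \left(\frac{5}{2} + \frac{1}{40}\right) = \left(4568 - \sqrt{266}\right) - \frac{101}{40} = \frac{182619}{40} - \sqrt{266}$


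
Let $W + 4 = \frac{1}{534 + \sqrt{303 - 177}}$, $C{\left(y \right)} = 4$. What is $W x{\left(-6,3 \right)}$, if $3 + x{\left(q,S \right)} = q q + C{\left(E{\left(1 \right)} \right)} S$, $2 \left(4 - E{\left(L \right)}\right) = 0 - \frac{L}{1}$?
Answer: $- \frac{569793}{3167} - \frac{3 \sqrt{14}}{6334} \approx -179.92$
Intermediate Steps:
$E{\left(L \right)} = 4 + \frac{L}{2}$ ($E{\left(L \right)} = 4 - \frac{0 - \frac{L}{1}}{2} = 4 - \frac{0 - L 1}{2} = 4 - \frac{0 - L}{2} = 4 - \frac{\left(-1\right) L}{2} = 4 + \frac{L}{2}$)
$x{\left(q,S \right)} = -3 + q^{2} + 4 S$ ($x{\left(q,S \right)} = -3 + \left(q q + 4 S\right) = -3 + \left(q^{2} + 4 S\right) = -3 + q^{2} + 4 S$)
$W = -4 + \frac{1}{534 + 3 \sqrt{14}}$ ($W = -4 + \frac{1}{534 + \sqrt{303 - 177}} = -4 + \frac{1}{534 + \sqrt{126}} = -4 + \frac{1}{534 + 3 \sqrt{14}} \approx -3.9982$)
$W x{\left(-6,3 \right)} = \left(- \frac{189931}{47505} - \frac{\sqrt{14}}{95010}\right) \left(-3 + \left(-6\right)^{2} + 4 \cdot 3\right) = \left(- \frac{189931}{47505} - \frac{\sqrt{14}}{95010}\right) \left(-3 + 36 + 12\right) = \left(- \frac{189931}{47505} - \frac{\sqrt{14}}{95010}\right) 45 = - \frac{569793}{3167} - \frac{3 \sqrt{14}}{6334}$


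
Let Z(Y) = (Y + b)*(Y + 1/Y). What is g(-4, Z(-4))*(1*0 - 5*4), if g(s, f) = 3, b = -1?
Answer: -60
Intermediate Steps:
Z(Y) = (-1 + Y)*(Y + 1/Y) (Z(Y) = (Y - 1)*(Y + 1/Y) = (-1 + Y)*(Y + 1/Y))
g(-4, Z(-4))*(1*0 - 5*4) = 3*(1*0 - 5*4) = 3*(0 - 20) = 3*(-20) = -60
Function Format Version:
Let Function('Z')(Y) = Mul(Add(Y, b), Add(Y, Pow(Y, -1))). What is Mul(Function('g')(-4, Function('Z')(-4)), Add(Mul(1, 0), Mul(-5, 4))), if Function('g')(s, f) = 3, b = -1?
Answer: -60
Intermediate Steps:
Function('Z')(Y) = Mul(Add(-1, Y), Add(Y, Pow(Y, -1))) (Function('Z')(Y) = Mul(Add(Y, -1), Add(Y, Pow(Y, -1))) = Mul(Add(-1, Y), Add(Y, Pow(Y, -1))))
Mul(Function('g')(-4, Function('Z')(-4)), Add(Mul(1, 0), Mul(-5, 4))) = Mul(3, Add(Mul(1, 0), Mul(-5, 4))) = Mul(3, Add(0, -20)) = Mul(3, -20) = -60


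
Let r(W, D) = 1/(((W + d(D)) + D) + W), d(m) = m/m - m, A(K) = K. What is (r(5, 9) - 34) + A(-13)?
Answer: -516/11 ≈ -46.909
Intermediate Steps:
d(m) = 1 - m
r(W, D) = 1/(1 + 2*W) (r(W, D) = 1/(((W + (1 - D)) + D) + W) = 1/(((1 + W - D) + D) + W) = 1/((1 + W) + W) = 1/(1 + 2*W))
(r(5, 9) - 34) + A(-13) = (1/(1 + 2*5) - 34) - 13 = (1/(1 + 10) - 34) - 13 = (1/11 - 34) - 13 = -373/11 - 13 = -516/11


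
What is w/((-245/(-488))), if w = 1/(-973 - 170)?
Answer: -488/280035 ≈ -0.0017426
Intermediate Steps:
w = -1/1143 (w = 1/(-1143) = -1/1143 ≈ -0.00087489)
w/((-245/(-488))) = -1/(1143*((-245/(-488)))) = -1/(1143*((-245*(-1/488)))) = -1/(1143*245/488) = -1/1143*488/245 = -488/280035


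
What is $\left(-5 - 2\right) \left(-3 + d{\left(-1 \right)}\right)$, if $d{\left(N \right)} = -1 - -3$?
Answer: $7$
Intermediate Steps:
$d{\left(N \right)} = 2$ ($d{\left(N \right)} = -1 + 3 = 2$)
$\left(-5 - 2\right) \left(-3 + d{\left(-1 \right)}\right) = \left(-5 - 2\right) \left(-3 + 2\right) = \left(-7\right) \left(-1\right) = 7$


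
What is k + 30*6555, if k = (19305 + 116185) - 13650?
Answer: 318490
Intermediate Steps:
k = 121840 (k = 135490 - 13650 = 121840)
k + 30*6555 = 121840 + 30*6555 = 121840 + 196650 = 318490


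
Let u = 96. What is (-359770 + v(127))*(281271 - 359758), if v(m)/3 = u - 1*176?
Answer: 28256104870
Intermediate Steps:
v(m) = -240 (v(m) = 3*(96 - 1*176) = 3*(96 - 176) = 3*(-80) = -240)
(-359770 + v(127))*(281271 - 359758) = (-359770 - 240)*(281271 - 359758) = -360010*(-78487) = 28256104870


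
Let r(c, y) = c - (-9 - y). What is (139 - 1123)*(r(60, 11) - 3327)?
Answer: 3195048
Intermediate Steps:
r(c, y) = 9 + c + y (r(c, y) = c + (9 + y) = 9 + c + y)
(139 - 1123)*(r(60, 11) - 3327) = (139 - 1123)*((9 + 60 + 11) - 3327) = -984*(80 - 3327) = -984*(-3247) = 3195048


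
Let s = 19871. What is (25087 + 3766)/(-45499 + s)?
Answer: -671/596 ≈ -1.1258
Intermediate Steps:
(25087 + 3766)/(-45499 + s) = (25087 + 3766)/(-45499 + 19871) = 28853/(-25628) = 28853*(-1/25628) = -671/596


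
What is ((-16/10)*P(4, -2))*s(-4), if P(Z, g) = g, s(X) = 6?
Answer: 96/5 ≈ 19.200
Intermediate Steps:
((-16/10)*P(4, -2))*s(-4) = (-16/10*(-2))*6 = (-16*⅒*(-2))*6 = -8/5*(-2)*6 = (16/5)*6 = 96/5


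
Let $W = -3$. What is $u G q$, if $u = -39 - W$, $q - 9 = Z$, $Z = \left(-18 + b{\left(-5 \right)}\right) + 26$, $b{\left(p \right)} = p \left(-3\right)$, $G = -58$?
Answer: $66816$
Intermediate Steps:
$b{\left(p \right)} = - 3 p$
$Z = 23$ ($Z = \left(-18 - -15\right) + 26 = \left(-18 + 15\right) + 26 = -3 + 26 = 23$)
$q = 32$ ($q = 9 + 23 = 32$)
$u = -36$ ($u = -39 - -3 = -39 + 3 = -36$)
$u G q = \left(-36\right) \left(-58\right) 32 = 2088 \cdot 32 = 66816$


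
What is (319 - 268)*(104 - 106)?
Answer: -102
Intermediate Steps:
(319 - 268)*(104 - 106) = 51*(-2) = -102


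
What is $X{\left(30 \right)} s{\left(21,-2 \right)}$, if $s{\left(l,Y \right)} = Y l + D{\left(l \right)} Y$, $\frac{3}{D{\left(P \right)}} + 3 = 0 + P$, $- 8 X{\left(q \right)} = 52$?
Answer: $\frac{1651}{6} \approx 275.17$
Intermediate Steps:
$X{\left(q \right)} = - \frac{13}{2}$ ($X{\left(q \right)} = \left(- \frac{1}{8}\right) 52 = - \frac{13}{2}$)
$D{\left(P \right)} = \frac{3}{-3 + P}$ ($D{\left(P \right)} = \frac{3}{-3 + \left(0 + P\right)} = \frac{3}{-3 + P}$)
$s{\left(l,Y \right)} = Y l + \frac{3 Y}{-3 + l}$ ($s{\left(l,Y \right)} = Y l + \frac{3}{-3 + l} Y = Y l + \frac{3 Y}{-3 + l}$)
$X{\left(30 \right)} s{\left(21,-2 \right)} = - \frac{13 \left(- \frac{2 \left(3 + 21 \left(-3 + 21\right)\right)}{-3 + 21}\right)}{2} = - \frac{13 \left(- \frac{2 \left(3 + 21 \cdot 18\right)}{18}\right)}{2} = - \frac{13 \left(\left(-2\right) \frac{1}{18} \left(3 + 378\right)\right)}{2} = - \frac{13 \left(\left(-2\right) \frac{1}{18} \cdot 381\right)}{2} = \left(- \frac{13}{2}\right) \left(- \frac{127}{3}\right) = \frac{1651}{6}$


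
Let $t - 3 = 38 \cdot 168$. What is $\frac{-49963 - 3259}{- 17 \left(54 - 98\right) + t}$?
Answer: $- \frac{53222}{7135} \approx -7.4593$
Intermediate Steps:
$t = 6387$ ($t = 3 + 38 \cdot 168 = 3 + 6384 = 6387$)
$\frac{-49963 - 3259}{- 17 \left(54 - 98\right) + t} = \frac{-49963 - 3259}{- 17 \left(54 - 98\right) + 6387} = - \frac{53222}{\left(-17\right) \left(-44\right) + 6387} = - \frac{53222}{748 + 6387} = - \frac{53222}{7135}$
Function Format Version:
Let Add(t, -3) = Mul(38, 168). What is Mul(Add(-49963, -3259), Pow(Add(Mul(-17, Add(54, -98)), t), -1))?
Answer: Rational(-53222, 7135) ≈ -7.4593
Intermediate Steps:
t = 6387 (t = Add(3, Mul(38, 168)) = Add(3, 6384) = 6387)
Mul(Add(-49963, -3259), Pow(Add(Mul(-17, Add(54, -98)), t), -1)) = Mul(Add(-49963, -3259), Pow(Add(Mul(-17, Add(54, -98)), 6387), -1)) = Mul(-53222, Pow(Add(Mul(-17, -44), 6387), -1)) = Mul(-53222, Pow(Add(748, 6387), -1)) = Mul(-53222, Pow(7135, -1)) = Mul(-53222, Rational(1, 7135)) = Rational(-53222, 7135)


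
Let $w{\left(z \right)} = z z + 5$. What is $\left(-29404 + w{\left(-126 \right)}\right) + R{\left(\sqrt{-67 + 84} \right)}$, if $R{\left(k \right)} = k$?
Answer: $-13523 + \sqrt{17} \approx -13519.0$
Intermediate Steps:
$w{\left(z \right)} = 5 + z^{2}$ ($w{\left(z \right)} = z^{2} + 5 = 5 + z^{2}$)
$\left(-29404 + w{\left(-126 \right)}\right) + R{\left(\sqrt{-67 + 84} \right)} = \left(-29404 + \left(5 + \left(-126\right)^{2}\right)\right) + \sqrt{-67 + 84} = \left(-29404 + \left(5 + 15876\right)\right) + \sqrt{17} = \left(-29404 + 15881\right) + \sqrt{17} = -13523 + \sqrt{17}$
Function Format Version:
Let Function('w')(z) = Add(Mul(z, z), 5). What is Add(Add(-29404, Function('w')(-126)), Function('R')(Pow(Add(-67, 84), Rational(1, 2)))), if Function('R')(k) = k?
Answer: Add(-13523, Pow(17, Rational(1, 2))) ≈ -13519.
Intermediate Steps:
Function('w')(z) = Add(5, Pow(z, 2)) (Function('w')(z) = Add(Pow(z, 2), 5) = Add(5, Pow(z, 2)))
Add(Add(-29404, Function('w')(-126)), Function('R')(Pow(Add(-67, 84), Rational(1, 2)))) = Add(Add(-29404, Add(5, Pow(-126, 2))), Pow(Add(-67, 84), Rational(1, 2))) = Add(Add(-29404, Add(5, 15876)), Pow(17, Rational(1, 2))) = Add(Add(-29404, 15881), Pow(17, Rational(1, 2))) = Add(-13523, Pow(17, Rational(1, 2)))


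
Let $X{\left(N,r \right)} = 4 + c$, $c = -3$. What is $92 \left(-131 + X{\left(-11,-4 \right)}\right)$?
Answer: $-11960$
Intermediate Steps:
$X{\left(N,r \right)} = 1$ ($X{\left(N,r \right)} = 4 - 3 = 1$)
$92 \left(-131 + X{\left(-11,-4 \right)}\right) = 92 \left(-131 + 1\right) = 92 \left(-130\right) = -11960$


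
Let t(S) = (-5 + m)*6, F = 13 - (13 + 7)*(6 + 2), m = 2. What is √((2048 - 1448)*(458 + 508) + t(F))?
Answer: 3*√64398 ≈ 761.30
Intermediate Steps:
F = -147 (F = 13 - 20*8 = 13 - 1*160 = 13 - 160 = -147)
t(S) = -18 (t(S) = (-5 + 2)*6 = -3*6 = -18)
√((2048 - 1448)*(458 + 508) + t(F)) = √((2048 - 1448)*(458 + 508) - 18) = √(600*966 - 18) = √(579600 - 18) = √579582 = 3*√64398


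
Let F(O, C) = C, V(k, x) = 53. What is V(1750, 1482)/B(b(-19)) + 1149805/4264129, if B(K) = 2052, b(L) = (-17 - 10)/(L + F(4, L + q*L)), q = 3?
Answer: 2585398697/8749992708 ≈ 0.29547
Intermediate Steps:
b(L) = -27/(5*L) (b(L) = (-17 - 10)/(L + (L + 3*L)) = -27/(L + 4*L) = -27*1/(5*L) = -27/(5*L))
V(1750, 1482)/B(b(-19)) + 1149805/4264129 = 53/2052 + 1149805/4264129 = 2585398697/8749992708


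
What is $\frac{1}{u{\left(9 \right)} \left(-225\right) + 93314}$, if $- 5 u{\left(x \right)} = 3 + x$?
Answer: $\frac{1}{93854} \approx 1.0655 \cdot 10^{-5}$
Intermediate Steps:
$u{\left(x \right)} = - \frac{3}{5} - \frac{x}{5}$ ($u{\left(x \right)} = - \frac{3 + x}{5} = - \frac{3}{5} - \frac{x}{5}$)
$\frac{1}{u{\left(9 \right)} \left(-225\right) + 93314} = \frac{1}{\left(- \frac{3}{5} - \frac{9}{5}\right) \left(-225\right) + 93314} = \frac{1}{\left(- \frac{12}{5}\right) \left(-225\right) + 93314} = \frac{1}{540 + 93314} = \frac{1}{93854}$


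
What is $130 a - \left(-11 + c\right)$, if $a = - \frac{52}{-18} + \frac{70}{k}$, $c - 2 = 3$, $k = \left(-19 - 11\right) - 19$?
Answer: $\frac{12338}{63} \approx 195.84$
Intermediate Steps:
$k = -49$ ($k = -30 - 19 = -49$)
$c = 5$ ($c = 2 + 3 = 5$)
$a = \frac{92}{63}$ ($a = - \frac{52}{-18} + \frac{70}{-49} = \left(-52\right) \left(- \frac{1}{18}\right) + 70 \left(- \frac{1}{49}\right) = \frac{26}{9} - \frac{10}{7} = \frac{92}{63} \approx 1.4603$)
$130 a - \left(-11 + c\right) = 130 \cdot \frac{92}{63} + \left(\left(1 - -10\right) - 5\right) = \frac{11960}{63} + \left(\left(1 + 10\right) - 5\right) = \frac{11960}{63} + \left(11 - 5\right) = \frac{11960}{63} + 6 = \frac{12338}{63}$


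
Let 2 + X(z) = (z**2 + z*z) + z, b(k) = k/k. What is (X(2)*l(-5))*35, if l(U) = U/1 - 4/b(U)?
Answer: -2520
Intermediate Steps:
b(k) = 1
X(z) = -2 + z + 2*z**2 (X(z) = -2 + ((z**2 + z*z) + z) = -2 + ((z**2 + z**2) + z) = -2 + (2*z**2 + z) = -2 + (z + 2*z**2) = -2 + z + 2*z**2)
l(U) = -4 + U (l(U) = U/1 - 4/1 = U*1 - 4*1 = U - 4 = -4 + U)
(X(2)*l(-5))*35 = ((-2 + 2 + 2*2**2)*(-4 - 5))*35 = ((-2 + 2 + 2*4)*(-9))*35 = ((-2 + 2 + 8)*(-9))*35 = (8*(-9))*35 = -72*35 = -2520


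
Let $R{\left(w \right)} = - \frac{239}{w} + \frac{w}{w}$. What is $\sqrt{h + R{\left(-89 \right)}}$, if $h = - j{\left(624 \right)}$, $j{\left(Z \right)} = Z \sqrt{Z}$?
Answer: $\frac{2 \sqrt{7298 - 4942704 \sqrt{39}}}{89} \approx 124.84 i$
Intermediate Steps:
$j{\left(Z \right)} = Z^{\frac{3}{2}}$
$R{\left(w \right)} = 1 - \frac{239}{w}$ ($R{\left(w \right)} = - \frac{239}{w} + 1 = 1 - \frac{239}{w}$)
$h = - 2496 \sqrt{39}$ ($h = - 624^{\frac{3}{2}} = - 2496 \sqrt{39} \approx -15588.0$)
$\sqrt{h + R{\left(-89 \right)}} = \sqrt{- 2496 \sqrt{39} + \frac{-239 - 89}{-89}} = \sqrt{- 2496 \sqrt{39} - - \frac{328}{89}} = \sqrt{- 2496 \sqrt{39} + \frac{328}{89}} = \sqrt{\frac{328}{89} - 2496 \sqrt{39}}$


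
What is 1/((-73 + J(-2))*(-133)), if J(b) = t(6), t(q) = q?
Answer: 1/8911 ≈ 0.00011222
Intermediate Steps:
J(b) = 6
1/((-73 + J(-2))*(-133)) = 1/((-73 + 6)*(-133)) = 1/(-67*(-133)) = 1/8911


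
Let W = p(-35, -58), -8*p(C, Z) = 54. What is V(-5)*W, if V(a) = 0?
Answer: 0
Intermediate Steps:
p(C, Z) = -27/4 (p(C, Z) = -⅛*54 = -27/4)
W = -27/4 ≈ -6.7500
V(-5)*W = 0*(-27/4) = 0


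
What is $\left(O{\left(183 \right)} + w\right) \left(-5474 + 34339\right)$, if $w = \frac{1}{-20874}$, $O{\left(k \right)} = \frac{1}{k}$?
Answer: $\frac{66360635}{424438} \approx 156.35$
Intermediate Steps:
$w = - \frac{1}{20874} \approx -4.7906 \cdot 10^{-5}$
$\left(O{\left(183 \right)} + w\right) \left(-5474 + 34339\right) = \left(\frac{1}{183} - \frac{1}{20874}\right) \left(-5474 + 34339\right) = \left(\frac{1}{183} - \frac{1}{20874}\right) 28865 = \frac{2299}{424438} \cdot 28865 = \frac{66360635}{424438}$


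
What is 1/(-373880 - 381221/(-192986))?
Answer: -192986/72153224459 ≈ -2.6747e-6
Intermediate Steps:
1/(-373880 - 381221/(-192986)) = 1/(-373880 - 381221*(-1)/192986) = 1/(-373880 - 1*(-381221/192986)) = 1/(-373880 + 381221/192986) = 1/(-72153224459/192986) = -192986/72153224459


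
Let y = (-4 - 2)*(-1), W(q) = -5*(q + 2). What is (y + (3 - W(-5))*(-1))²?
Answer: 324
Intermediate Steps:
W(q) = -10 - 5*q (W(q) = -5*(2 + q) = -10 - 5*q)
y = 6 (y = -6*(-1) = 6)
(y + (3 - W(-5))*(-1))² = (6 + (3 - (-10 - 5*(-5)))*(-1))² = (6 + (3 - (-10 + 25))*(-1))² = (6 + (3 - 1*15)*(-1))² = (6 + (3 - 15)*(-1))² = (6 - 12*(-1))² = (6 + 12)² = 18² = 324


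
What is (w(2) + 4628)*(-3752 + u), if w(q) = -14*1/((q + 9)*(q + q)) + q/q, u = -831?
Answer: -466691473/22 ≈ -2.1213e+7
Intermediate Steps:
w(q) = 1 - 7/(q*(9 + q)) (w(q) = -14*1/(2*q*(9 + q)) + 1 = -7/(q*(9 + q)) + 1 = 1 - 7/(q*(9 + q)))
(w(2) + 4628)*(-3752 + u) = ((-7 + 2² + 9*2)/(2*(9 + 2)) + 4628)*(-3752 - 831) = ((½)*(-7 + 4 + 18)/11 + 4628)*(-4583) = ((½)*(1/11)*15 + 4628)*(-4583) = (15/22 + 4628)*(-4583) = (101831/22)*(-4583) = -466691473/22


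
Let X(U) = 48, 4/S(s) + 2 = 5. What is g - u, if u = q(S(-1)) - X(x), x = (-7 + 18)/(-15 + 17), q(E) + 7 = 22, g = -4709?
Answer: -4676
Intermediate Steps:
S(s) = 4/3 (S(s) = 4/(-2 + 5) = 4/3)
q(E) = 15 (q(E) = -7 + 22 = 15)
x = 11/2 ≈ 5.5000
u = -33 (u = 15 - 1*48 = 15 - 48 = -33)
g - u = -4709 - 1*(-33) = -4709 + 33 = -4676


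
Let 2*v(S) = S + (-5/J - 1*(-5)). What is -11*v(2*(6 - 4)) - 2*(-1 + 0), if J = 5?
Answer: -42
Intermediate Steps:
v(S) = 2 + S/2 (v(S) = (S + (-5/5 - 1*(-5)))/2 = (S + (-5*⅕ + 5))/2 = (S + (-1 + 5))/2 = (S + 4)/2 = (4 + S)/2 = 2 + S/2)
-11*v(2*(6 - 4)) - 2*(-1 + 0) = -11*(2 + (2*(6 - 4))/2) - 2*(-1 + 0) = -11*(2 + (2*2)/2) - 2*(-1) = -11*(2 + (½)*4) + 2 = -11*(2 + 2) + 2 = -11*4 + 2 = -44 + 2 = -42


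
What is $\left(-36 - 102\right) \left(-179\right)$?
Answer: $24702$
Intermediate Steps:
$\left(-36 - 102\right) \left(-179\right) = \left(-138\right) \left(-179\right) = 24702$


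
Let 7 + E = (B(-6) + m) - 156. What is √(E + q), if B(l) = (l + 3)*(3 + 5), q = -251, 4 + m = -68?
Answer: I*√510 ≈ 22.583*I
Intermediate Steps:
m = -72 (m = -4 - 68 = -72)
B(l) = 24 + 8*l (B(l) = (3 + l)*8 = 24 + 8*l)
E = -259 (E = -7 + (((24 + 8*(-6)) - 72) - 156) = -7 + (((24 - 48) - 72) - 156) = -7 + ((-24 - 72) - 156) = -7 + (-96 - 156) = -7 - 252 = -259)
√(E + q) = √(-259 - 251) = √(-510) = I*√510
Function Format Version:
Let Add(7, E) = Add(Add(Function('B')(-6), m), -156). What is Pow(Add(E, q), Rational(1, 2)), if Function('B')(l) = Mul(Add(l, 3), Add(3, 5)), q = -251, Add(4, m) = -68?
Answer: Mul(I, Pow(510, Rational(1, 2))) ≈ Mul(22.583, I)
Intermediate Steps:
m = -72 (m = Add(-4, -68) = -72)
Function('B')(l) = Add(24, Mul(8, l)) (Function('B')(l) = Mul(Add(3, l), 8) = Add(24, Mul(8, l)))
E = -259 (E = Add(-7, Add(Add(Add(24, Mul(8, -6)), -72), -156)) = Add(-7, Add(Add(Add(24, -48), -72), -156)) = Add(-7, Add(Add(-24, -72), -156)) = Add(-7, Add(-96, -156)) = Add(-7, -252) = -259)
Pow(Add(E, q), Rational(1, 2)) = Pow(Add(-259, -251), Rational(1, 2)) = Pow(-510, Rational(1, 2)) = Mul(I, Pow(510, Rational(1, 2)))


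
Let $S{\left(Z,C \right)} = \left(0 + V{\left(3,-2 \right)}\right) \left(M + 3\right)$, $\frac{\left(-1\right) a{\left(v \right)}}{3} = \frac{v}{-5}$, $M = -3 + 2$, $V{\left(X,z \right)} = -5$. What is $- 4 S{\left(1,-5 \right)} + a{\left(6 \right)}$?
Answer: $\frac{218}{5} \approx 43.6$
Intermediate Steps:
$M = -1$
$a{\left(v \right)} = \frac{3 v}{5}$ ($a{\left(v \right)} = - 3 \frac{v}{-5} = - 3 v \left(- \frac{1}{5}\right) = - 3 \left(- \frac{v}{5}\right) = \frac{3 v}{5}$)
$S{\left(Z,C \right)} = -10$ ($S{\left(Z,C \right)} = \left(0 - 5\right) \left(-1 + 3\right) = \left(-5\right) 2 = -10$)
$- 4 S{\left(1,-5 \right)} + a{\left(6 \right)} = \left(-4\right) \left(-10\right) + \frac{3}{5} \cdot 6 = 40 + \frac{18}{5} = \frac{218}{5}$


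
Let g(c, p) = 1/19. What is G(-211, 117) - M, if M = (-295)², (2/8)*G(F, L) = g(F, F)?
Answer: -1653471/19 ≈ -87025.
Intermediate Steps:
g(c, p) = 1/19
G(F, L) = 4/19 (G(F, L) = 4*(1/19) = 4/19)
M = 87025
G(-211, 117) - M = 4/19 - 1*87025 = 4/19 - 87025 = -1653471/19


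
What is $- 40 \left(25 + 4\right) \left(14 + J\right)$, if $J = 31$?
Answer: $-52200$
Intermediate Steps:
$- 40 \left(25 + 4\right) \left(14 + J\right) = - 40 \left(25 + 4\right) \left(14 + 31\right) = \left(-40\right) 29 \cdot 45 = \left(-1160\right) 45 = -52200$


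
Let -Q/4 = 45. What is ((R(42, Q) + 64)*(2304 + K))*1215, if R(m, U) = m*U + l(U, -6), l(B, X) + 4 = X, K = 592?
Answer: -26410911840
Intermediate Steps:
Q = -180 (Q = -4*45 = -180)
l(B, X) = -4 + X
R(m, U) = -10 + U*m (R(m, U) = m*U + (-4 - 6) = U*m - 10 = -10 + U*m)
((R(42, Q) + 64)*(2304 + K))*1215 = (((-10 - 180*42) + 64)*(2304 + 592))*1215 = (((-10 - 7560) + 64)*2896)*1215 = ((-7570 + 64)*2896)*1215 = -7506*2896*1215 = -21737376*1215 = -26410911840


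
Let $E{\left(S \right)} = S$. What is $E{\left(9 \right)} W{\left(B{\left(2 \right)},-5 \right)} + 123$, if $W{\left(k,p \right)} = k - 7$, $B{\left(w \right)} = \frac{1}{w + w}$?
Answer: $\frac{249}{4} \approx 62.25$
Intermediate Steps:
$B{\left(w \right)} = \frac{1}{2 w}$
$W{\left(k,p \right)} = -7 + k$ ($W{\left(k,p \right)} = k - 7 = -7 + k$)
$E{\left(9 \right)} W{\left(B{\left(2 \right)},-5 \right)} + 123 = 9 \left(-7 + \frac{1}{2 \cdot 2}\right) + 123 = 9 \left(-7 + \frac{1}{2} \cdot \frac{1}{2}\right) + 123 = 9 \left(-7 + \frac{1}{4}\right) + 123 = 9 \left(- \frac{27}{4}\right) + 123 = - \frac{243}{4} + 123 = \frac{249}{4}$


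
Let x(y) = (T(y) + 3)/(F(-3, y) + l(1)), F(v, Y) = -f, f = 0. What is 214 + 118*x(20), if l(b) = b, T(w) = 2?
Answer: 804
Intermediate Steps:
F(v, Y) = 0 (F(v, Y) = -1*0 = 0)
x(y) = 5 (x(y) = (2 + 3)/(0 + 1) = 5/1 = 5*1 = 5)
214 + 118*x(20) = 214 + 118*5 = 214 + 590 = 804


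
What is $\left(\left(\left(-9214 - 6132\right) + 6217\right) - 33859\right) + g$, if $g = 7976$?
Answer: $-35012$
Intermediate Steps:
$\left(\left(\left(-9214 - 6132\right) + 6217\right) - 33859\right) + g = \left(\left(\left(-9214 - 6132\right) + 6217\right) - 33859\right) + 7976 = \left(\left(-15346 + 6217\right) - 33859\right) + 7976 = \left(-9129 - 33859\right) + 7976 = -42988 + 7976 = -35012$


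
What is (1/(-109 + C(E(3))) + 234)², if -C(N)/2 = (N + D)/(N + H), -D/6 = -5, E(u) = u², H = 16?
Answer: 430174639129/7856809 ≈ 54752.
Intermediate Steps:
D = 30 (D = -6*(-5) = 30)
C(N) = -2*(30 + N)/(16 + N) (C(N) = -2*(N + 30)/(N + 16) = -2*(30 + N)/(16 + N))
(1/(-109 + C(E(3))) + 234)² = (1/(-109 + 2*(-30 - 1*3²)/(16 + 3²)) + 234)² = (1/(-109 + 2*(-30 - 1*9)/(16 + 9)) + 234)² = (1/(-109 + 2*(-30 - 9)/25) + 234)² = (1/(-109 + 2*(1/25)*(-39)) + 234)² = (1/(-109 - 78/25) + 234)² = (1/(-2803/25) + 234)² = (-25/2803 + 234)² = (655877/2803)² = 430174639129/7856809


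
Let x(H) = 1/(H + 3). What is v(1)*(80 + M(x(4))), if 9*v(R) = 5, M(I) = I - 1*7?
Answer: 2560/63 ≈ 40.635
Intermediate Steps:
x(H) = 1/(3 + H)
M(I) = -7 + I (M(I) = I - 7 = -7 + I)
v(R) = 5/9 (v(R) = (⅑)*5 = 5/9)
v(1)*(80 + M(x(4))) = 5*(80 + (-7 + 1/(3 + 4)))/9 = 5*(80 + (-7 + 1/7))/9 = 5*(80 + (-7 + ⅐))/9 = 5*(80 - 48/7)/9 = (5/9)*(512/7) = 2560/63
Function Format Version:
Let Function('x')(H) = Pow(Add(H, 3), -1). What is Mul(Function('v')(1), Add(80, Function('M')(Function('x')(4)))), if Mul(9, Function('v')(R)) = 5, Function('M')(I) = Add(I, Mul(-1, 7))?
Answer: Rational(2560, 63) ≈ 40.635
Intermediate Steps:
Function('x')(H) = Pow(Add(3, H), -1)
Function('M')(I) = Add(-7, I) (Function('M')(I) = Add(I, -7) = Add(-7, I))
Function('v')(R) = Rational(5, 9) (Function('v')(R) = Mul(Rational(1, 9), 5) = Rational(5, 9))
Mul(Function('v')(1), Add(80, Function('M')(Function('x')(4)))) = Mul(Rational(5, 9), Add(80, Add(-7, Pow(Add(3, 4), -1)))) = Mul(Rational(5, 9), Add(80, Add(-7, Pow(7, -1)))) = Mul(Rational(5, 9), Add(80, Add(-7, Rational(1, 7)))) = Mul(Rational(5, 9), Add(80, Rational(-48, 7))) = Mul(Rational(5, 9), Rational(512, 7)) = Rational(2560, 63)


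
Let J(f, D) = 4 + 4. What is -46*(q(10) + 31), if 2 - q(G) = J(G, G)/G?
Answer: -7406/5 ≈ -1481.2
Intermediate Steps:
J(f, D) = 8
q(G) = 2 - 8/G
-46*(q(10) + 31) = -46*((2 - 8/10) + 31) = -46*((2 - 8*⅒) + 31) = -46*((2 - ⅘) + 31) = -46*(6/5 + 31) = -46*161/5 = -7406/5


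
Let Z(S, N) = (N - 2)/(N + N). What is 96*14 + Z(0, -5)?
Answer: 13447/10 ≈ 1344.7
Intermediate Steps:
Z(S, N) = (-2 + N)/(2*N) (Z(S, N) = (-2 + N)/((2*N)) = (-2 + N)*(1/(2*N)) = (-2 + N)/(2*N))
96*14 + Z(0, -5) = 96*14 + (½)*(-2 - 5)/(-5) = 1344 + (½)*(-⅕)*(-7) = 1344 + 7/10 = 13447/10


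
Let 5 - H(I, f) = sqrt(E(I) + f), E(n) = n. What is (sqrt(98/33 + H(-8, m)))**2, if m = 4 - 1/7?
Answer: 263/33 - I*sqrt(203)/7 ≈ 7.9697 - 2.0354*I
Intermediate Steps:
m = 27/7 (m = 4 - 1*1/7 = 4 - 1/7 = 27/7 ≈ 3.8571)
H(I, f) = 5 - sqrt(I + f)
(sqrt(98/33 + H(-8, m)))**2 = (sqrt(98/33 + (5 - sqrt(-8 + 27/7))))**2 = (sqrt(98*(1/33) + (5 - sqrt(-29/7))))**2 = (sqrt(98/33 + (5 - I*sqrt(203)/7)))**2 = (sqrt(263/33 - I*sqrt(203)/7))**2 = 263/33 - I*sqrt(203)/7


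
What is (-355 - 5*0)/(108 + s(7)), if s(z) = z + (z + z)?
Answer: -355/129 ≈ -2.7519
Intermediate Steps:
s(z) = 3*z (s(z) = z + 2*z = 3*z)
(-355 - 5*0)/(108 + s(7)) = (-355 - 5*0)/(108 + 3*7) = (-355 + 0)/(108 + 21) = -355/129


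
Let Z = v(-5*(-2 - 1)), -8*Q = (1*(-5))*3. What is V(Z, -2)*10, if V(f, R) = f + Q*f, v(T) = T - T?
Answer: 0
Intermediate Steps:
Q = 15/8 (Q = -1*(-5)*3/8 = -(-5)*3/8 = -1/8*(-15) = 15/8 ≈ 1.8750)
v(T) = 0
Z = 0
V(f, R) = 23*f/8 (V(f, R) = f + 15*f/8 = 23*f/8)
V(Z, -2)*10 = ((23/8)*0)*10 = 0*10 = 0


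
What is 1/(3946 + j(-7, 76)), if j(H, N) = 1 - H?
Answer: 1/3954 ≈ 0.00025291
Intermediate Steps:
1/(3946 + j(-7, 76)) = 1/(3946 + (1 - 1*(-7))) = 1/(3946 + (1 + 7)) = 1/(3946 + 8) = 1/3954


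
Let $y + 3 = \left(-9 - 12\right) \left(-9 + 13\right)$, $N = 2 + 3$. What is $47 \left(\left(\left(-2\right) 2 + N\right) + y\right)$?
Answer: $-4042$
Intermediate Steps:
$N = 5$
$y = -87$ ($y = -3 + \left(-9 - 12\right) \left(-9 + 13\right) = -3 - 84 = -87$)
$47 \left(\left(\left(-2\right) 2 + N\right) + y\right) = 47 \left(\left(\left(-2\right) 2 + 5\right) - 87\right) = 47 \left(\left(-4 + 5\right) - 87\right) = 47 \left(1 - 87\right) = 47 \left(-86\right) = -4042$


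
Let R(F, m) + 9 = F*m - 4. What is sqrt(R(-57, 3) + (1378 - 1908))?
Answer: I*sqrt(714) ≈ 26.721*I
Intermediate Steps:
R(F, m) = -13 + F*m (R(F, m) = -9 + (F*m - 4) = -9 + (-4 + F*m) = -13 + F*m)
sqrt(R(-57, 3) + (1378 - 1908)) = sqrt((-13 - 57*3) + (1378 - 1908)) = sqrt((-13 - 171) - 530) = sqrt(-184 - 530) = sqrt(-714) = I*sqrt(714)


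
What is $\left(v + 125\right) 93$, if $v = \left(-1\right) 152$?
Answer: $-2511$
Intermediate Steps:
$v = -152$
$\left(v + 125\right) 93 = \left(-152 + 125\right) 93 = \left(-27\right) 93 = -2511$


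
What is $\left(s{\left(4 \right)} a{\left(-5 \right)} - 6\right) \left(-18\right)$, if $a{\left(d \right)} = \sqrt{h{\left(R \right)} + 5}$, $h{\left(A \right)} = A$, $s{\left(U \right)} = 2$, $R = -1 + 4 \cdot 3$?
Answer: $-36$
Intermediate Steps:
$R = 11$ ($R = -1 + 12 = 11$)
$a{\left(d \right)} = 4$ ($a{\left(d \right)} = \sqrt{11 + 5} = \sqrt{16} = 4$)
$\left(s{\left(4 \right)} a{\left(-5 \right)} - 6\right) \left(-18\right) = \left(2 \cdot 4 - 6\right) \left(-18\right) = \left(8 - 6\right) \left(-18\right) = 2 \left(-18\right) = -36$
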